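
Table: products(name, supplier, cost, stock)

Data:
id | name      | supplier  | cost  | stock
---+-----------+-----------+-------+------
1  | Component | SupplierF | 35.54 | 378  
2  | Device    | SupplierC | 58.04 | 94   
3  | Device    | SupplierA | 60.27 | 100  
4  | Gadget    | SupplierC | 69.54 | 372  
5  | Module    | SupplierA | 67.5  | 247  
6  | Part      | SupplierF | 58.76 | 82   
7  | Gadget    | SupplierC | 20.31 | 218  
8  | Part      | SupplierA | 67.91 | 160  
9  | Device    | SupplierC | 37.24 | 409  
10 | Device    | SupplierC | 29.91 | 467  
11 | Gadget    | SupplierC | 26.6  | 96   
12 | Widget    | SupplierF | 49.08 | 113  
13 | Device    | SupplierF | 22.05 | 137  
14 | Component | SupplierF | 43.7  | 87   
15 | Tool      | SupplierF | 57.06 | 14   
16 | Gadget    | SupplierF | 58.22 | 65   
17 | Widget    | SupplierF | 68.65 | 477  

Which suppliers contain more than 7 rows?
SELECT supplier, COUNT(*) as cnt
FROM products
GROUP BY supplier
HAVING COUNT(*) > 7

Result:
  SupplierF: 8

Note: HAVING filters groups after aggregation, WHERE filters rows before.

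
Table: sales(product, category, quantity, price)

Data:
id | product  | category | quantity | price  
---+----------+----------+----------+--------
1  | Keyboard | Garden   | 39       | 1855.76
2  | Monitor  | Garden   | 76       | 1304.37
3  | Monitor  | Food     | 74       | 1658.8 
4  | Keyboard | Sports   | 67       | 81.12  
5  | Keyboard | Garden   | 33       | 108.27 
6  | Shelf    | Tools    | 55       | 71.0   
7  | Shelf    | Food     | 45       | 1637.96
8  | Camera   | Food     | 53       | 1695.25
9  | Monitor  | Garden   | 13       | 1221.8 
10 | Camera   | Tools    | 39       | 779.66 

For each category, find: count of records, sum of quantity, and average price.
SELECT category,
       COUNT(*) as cnt,
       SUM(quantity) as total_quantity,
       AVG(price) as avg_price
FROM sales
GROUP BY category

Result:
  Food: 3 records, 172 total quantity, 1664.00 avg price
  Garden: 4 records, 161 total quantity, 1122.55 avg price
  Sports: 1 records, 67 total quantity, 81.12 avg price
  Tools: 2 records, 94 total quantity, 425.33 avg price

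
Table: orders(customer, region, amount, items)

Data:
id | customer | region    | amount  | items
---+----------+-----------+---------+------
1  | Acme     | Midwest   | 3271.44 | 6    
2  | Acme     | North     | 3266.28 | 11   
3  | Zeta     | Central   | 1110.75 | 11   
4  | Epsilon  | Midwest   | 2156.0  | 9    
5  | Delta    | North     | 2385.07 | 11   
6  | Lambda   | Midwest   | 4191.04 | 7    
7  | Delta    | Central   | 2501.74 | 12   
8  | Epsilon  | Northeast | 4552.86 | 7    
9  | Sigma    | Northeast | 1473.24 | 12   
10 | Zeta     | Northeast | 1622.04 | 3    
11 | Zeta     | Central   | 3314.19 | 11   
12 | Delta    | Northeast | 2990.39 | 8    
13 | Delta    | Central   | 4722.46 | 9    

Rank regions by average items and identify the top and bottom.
SELECT region, AVG(items)
FROM orders
GROUP BY region
ORDER BY AVG(items)

All groups:
  Midwest: 7.33
  Northeast: 7.50
  Central: 10.75
  North: 11.00

Highest: North (11.00)
Lowest: Midwest (7.33)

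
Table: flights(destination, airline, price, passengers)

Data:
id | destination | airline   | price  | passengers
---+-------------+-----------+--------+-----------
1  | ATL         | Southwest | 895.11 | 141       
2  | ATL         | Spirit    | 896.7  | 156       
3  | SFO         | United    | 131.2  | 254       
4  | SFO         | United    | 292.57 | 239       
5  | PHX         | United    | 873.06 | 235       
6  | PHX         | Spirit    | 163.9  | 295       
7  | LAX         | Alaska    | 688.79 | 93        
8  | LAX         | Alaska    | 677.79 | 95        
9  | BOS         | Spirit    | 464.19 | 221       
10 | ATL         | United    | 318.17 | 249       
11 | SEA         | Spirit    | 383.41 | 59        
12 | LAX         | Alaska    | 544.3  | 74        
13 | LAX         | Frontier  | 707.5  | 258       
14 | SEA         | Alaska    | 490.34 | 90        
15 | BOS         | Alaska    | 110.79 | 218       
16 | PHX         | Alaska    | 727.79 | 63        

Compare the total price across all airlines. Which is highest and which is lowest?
SELECT airline, SUM(price)
FROM flights
GROUP BY airline
ORDER BY SUM(price)

All groups:
  Frontier: 707.50
  Southwest: 895.11
  United: 1615.00
  Spirit: 1908.20
  Alaska: 3239.80

Highest: Alaska (3239.80)
Lowest: Frontier (707.50)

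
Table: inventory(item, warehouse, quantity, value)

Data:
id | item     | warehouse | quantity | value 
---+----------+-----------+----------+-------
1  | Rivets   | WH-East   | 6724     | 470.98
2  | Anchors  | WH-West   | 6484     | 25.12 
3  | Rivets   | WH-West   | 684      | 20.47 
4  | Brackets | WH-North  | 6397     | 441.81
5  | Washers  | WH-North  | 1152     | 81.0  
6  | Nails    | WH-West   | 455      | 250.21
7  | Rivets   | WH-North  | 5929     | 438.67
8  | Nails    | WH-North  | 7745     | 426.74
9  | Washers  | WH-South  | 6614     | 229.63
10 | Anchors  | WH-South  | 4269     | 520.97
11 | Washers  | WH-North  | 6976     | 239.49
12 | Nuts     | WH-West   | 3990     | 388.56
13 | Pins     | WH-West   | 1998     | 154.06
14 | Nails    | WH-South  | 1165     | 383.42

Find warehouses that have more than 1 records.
SELECT warehouse, COUNT(*) as cnt
FROM inventory
GROUP BY warehouse
HAVING COUNT(*) > 1

Result:
  WH-North: 5
  WH-South: 3
  WH-West: 5

Note: HAVING filters groups after aggregation, WHERE filters rows before.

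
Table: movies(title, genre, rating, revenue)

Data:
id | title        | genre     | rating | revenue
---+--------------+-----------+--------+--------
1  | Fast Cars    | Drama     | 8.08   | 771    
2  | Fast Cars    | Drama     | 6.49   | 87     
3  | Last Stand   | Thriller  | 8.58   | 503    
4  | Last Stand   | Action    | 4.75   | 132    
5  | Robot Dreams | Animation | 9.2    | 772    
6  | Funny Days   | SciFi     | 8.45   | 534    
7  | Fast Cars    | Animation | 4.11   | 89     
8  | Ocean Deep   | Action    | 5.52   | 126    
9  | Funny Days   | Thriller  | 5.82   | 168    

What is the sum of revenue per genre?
SELECT genre, SUM(revenue) as result
FROM movies
GROUP BY genre

Result:
  Action: 258
  Animation: 861
  Drama: 858
  SciFi: 534
  Thriller: 671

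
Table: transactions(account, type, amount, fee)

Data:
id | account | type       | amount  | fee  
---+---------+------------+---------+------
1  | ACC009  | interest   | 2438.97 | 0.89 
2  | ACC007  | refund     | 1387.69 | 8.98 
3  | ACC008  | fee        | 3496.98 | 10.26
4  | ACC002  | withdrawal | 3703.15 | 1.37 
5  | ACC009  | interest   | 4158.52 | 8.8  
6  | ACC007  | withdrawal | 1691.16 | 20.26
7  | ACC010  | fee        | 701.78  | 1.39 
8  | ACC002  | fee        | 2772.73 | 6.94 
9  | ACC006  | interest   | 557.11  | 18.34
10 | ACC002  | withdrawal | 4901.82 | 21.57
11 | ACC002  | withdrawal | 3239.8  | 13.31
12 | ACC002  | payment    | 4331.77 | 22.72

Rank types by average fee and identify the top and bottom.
SELECT type, AVG(fee)
FROM transactions
GROUP BY type
ORDER BY AVG(fee)

All groups:
  fee: 6.20
  refund: 8.98
  interest: 9.34
  withdrawal: 14.13
  payment: 22.72

Highest: payment (22.72)
Lowest: fee (6.20)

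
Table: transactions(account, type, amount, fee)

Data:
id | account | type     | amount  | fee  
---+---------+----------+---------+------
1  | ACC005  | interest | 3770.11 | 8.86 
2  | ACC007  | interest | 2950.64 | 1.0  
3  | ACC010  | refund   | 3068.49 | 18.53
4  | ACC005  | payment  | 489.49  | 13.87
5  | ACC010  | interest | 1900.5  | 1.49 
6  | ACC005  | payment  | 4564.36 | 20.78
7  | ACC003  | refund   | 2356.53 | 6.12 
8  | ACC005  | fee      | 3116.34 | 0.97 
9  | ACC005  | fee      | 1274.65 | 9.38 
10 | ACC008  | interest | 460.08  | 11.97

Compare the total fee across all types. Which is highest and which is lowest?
SELECT type, SUM(fee)
FROM transactions
GROUP BY type
ORDER BY SUM(fee)

All groups:
  fee: 10.35
  interest: 23.32
  refund: 24.65
  payment: 34.65

Highest: payment (34.65)
Lowest: fee (10.35)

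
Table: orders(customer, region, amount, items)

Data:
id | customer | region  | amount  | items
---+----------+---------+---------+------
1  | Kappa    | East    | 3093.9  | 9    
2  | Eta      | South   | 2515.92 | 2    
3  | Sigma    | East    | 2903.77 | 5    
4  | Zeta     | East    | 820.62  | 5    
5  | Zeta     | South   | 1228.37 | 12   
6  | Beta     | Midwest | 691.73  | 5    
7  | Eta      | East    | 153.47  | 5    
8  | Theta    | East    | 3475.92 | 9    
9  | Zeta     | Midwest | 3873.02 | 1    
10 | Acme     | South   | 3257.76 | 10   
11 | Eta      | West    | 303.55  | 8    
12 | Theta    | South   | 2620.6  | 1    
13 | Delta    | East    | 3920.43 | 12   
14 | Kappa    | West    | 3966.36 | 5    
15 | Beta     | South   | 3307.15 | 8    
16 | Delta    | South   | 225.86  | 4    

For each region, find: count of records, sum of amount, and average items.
SELECT region,
       COUNT(*) as cnt,
       SUM(amount) as total_amount,
       AVG(items) as avg_items
FROM orders
GROUP BY region

Result:
  East: 6 records, 14368.11 total amount, 7.50 avg items
  Midwest: 2 records, 4564.75 total amount, 3.00 avg items
  South: 6 records, 13155.66 total amount, 6.17 avg items
  West: 2 records, 4269.91 total amount, 6.50 avg items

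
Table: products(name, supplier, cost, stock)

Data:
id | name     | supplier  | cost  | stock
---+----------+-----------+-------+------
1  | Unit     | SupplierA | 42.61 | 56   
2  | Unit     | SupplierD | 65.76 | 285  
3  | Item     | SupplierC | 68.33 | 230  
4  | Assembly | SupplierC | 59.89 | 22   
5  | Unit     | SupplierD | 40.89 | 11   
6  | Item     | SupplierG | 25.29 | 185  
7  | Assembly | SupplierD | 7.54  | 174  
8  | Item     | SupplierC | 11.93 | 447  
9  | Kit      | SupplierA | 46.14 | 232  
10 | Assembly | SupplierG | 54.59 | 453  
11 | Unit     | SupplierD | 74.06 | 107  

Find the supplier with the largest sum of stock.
SELECT supplier, SUM(stock) as val
FROM products
GROUP BY supplier
ORDER BY val DESC
LIMIT 1

Result: SupplierC with sum(stock) = 699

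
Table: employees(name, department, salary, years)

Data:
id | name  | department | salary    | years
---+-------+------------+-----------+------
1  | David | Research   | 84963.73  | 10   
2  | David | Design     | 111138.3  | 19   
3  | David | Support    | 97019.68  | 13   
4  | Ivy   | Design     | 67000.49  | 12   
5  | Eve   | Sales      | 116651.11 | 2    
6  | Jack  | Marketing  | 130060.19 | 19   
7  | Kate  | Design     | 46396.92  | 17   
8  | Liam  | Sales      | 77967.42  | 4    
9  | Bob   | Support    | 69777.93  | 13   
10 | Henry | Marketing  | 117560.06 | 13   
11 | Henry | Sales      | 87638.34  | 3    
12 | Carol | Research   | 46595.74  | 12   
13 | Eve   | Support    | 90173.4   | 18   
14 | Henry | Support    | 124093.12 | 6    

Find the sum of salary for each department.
SELECT department, SUM(salary) as result
FROM employees
GROUP BY department

Result:
  Design: 224535.71
  Marketing: 247620.25
  Research: 131559.47
  Sales: 282256.87
  Support: 381064.13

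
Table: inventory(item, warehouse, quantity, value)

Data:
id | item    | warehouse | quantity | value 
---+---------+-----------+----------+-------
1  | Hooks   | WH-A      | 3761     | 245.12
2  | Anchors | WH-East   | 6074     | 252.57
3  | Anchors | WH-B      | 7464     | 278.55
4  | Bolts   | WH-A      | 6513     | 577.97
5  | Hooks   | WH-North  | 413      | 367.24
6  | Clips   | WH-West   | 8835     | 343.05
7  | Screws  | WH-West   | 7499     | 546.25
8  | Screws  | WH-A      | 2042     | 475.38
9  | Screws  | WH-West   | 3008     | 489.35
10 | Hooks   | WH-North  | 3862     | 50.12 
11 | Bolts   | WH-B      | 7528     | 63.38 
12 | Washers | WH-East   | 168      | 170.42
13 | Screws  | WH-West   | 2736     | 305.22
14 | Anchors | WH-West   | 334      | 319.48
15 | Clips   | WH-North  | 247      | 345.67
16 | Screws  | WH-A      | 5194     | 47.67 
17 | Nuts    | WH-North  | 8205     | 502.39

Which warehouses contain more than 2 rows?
SELECT warehouse, COUNT(*) as cnt
FROM inventory
GROUP BY warehouse
HAVING COUNT(*) > 2

Result:
  WH-A: 4
  WH-North: 4
  WH-West: 5

Note: HAVING filters groups after aggregation, WHERE filters rows before.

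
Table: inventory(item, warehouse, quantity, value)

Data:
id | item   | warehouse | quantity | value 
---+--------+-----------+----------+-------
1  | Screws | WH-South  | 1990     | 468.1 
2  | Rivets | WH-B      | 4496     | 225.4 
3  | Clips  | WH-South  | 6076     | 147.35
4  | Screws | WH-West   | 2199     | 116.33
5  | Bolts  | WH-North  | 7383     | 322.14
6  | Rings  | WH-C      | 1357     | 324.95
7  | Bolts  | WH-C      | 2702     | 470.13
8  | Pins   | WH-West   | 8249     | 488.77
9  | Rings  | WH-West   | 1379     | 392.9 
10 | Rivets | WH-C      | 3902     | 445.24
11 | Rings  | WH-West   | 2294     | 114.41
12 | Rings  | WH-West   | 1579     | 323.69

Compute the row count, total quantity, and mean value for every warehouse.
SELECT warehouse,
       COUNT(*) as cnt,
       SUM(quantity) as total_quantity,
       AVG(value) as avg_value
FROM inventory
GROUP BY warehouse

Result:
  WH-B: 1 records, 4496 total quantity, 225.40 avg value
  WH-C: 3 records, 7961 total quantity, 413.44 avg value
  WH-North: 1 records, 7383 total quantity, 322.14 avg value
  WH-South: 2 records, 8066 total quantity, 307.73 avg value
  WH-West: 5 records, 15700 total quantity, 287.22 avg value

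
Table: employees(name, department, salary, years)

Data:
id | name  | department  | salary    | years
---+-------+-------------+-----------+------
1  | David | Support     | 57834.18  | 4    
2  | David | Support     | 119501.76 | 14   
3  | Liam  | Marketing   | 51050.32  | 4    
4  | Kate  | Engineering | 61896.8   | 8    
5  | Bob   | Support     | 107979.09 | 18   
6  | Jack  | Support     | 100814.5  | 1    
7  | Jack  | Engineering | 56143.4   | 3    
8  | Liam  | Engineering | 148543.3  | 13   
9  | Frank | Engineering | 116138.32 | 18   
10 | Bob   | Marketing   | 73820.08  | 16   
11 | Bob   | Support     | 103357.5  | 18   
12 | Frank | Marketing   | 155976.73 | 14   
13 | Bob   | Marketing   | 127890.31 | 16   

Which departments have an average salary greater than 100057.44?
SELECT department, AVG(salary)
FROM employees
GROUP BY department
HAVING AVG(salary) > 100057.44

Result:
  Marketing: avg=102184.36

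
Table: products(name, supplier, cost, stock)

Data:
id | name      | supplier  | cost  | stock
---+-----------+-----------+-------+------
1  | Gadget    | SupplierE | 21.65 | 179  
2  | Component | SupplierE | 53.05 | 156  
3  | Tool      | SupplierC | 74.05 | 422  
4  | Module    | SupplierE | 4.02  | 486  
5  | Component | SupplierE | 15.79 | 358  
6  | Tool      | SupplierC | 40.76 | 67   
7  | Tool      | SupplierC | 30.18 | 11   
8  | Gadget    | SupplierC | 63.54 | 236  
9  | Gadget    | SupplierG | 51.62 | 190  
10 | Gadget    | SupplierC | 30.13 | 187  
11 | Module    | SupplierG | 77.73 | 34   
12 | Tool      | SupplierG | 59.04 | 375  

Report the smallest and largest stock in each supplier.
SELECT supplier, MIN(stock), MAX(stock)
FROM products
GROUP BY supplier

Result:
  SupplierC: min=11, max=422
  SupplierE: min=156, max=486
  SupplierG: min=34, max=375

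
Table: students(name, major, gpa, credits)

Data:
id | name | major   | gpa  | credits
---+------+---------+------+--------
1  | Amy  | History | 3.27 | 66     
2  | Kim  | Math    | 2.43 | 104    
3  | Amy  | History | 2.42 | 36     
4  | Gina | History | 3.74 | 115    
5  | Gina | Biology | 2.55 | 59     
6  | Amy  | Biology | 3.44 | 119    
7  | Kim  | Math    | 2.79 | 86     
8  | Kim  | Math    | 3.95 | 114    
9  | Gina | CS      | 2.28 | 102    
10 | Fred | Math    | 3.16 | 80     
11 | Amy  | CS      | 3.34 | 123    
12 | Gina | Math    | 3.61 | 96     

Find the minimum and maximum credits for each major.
SELECT major, MIN(credits), MAX(credits)
FROM students
GROUP BY major

Result:
  Biology: min=59, max=119
  CS: min=102, max=123
  History: min=36, max=115
  Math: min=80, max=114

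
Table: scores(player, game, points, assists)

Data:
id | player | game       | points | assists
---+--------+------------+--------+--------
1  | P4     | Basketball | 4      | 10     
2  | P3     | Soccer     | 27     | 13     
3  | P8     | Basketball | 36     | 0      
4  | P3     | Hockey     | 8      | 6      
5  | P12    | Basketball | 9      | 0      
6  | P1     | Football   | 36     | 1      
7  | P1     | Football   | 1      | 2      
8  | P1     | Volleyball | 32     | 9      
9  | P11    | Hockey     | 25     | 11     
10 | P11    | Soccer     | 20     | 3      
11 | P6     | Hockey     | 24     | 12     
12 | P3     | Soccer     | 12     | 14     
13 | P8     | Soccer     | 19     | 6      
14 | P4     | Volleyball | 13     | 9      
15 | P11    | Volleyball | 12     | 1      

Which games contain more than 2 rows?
SELECT game, COUNT(*) as cnt
FROM scores
GROUP BY game
HAVING COUNT(*) > 2

Result:
  Basketball: 3
  Hockey: 3
  Soccer: 4
  Volleyball: 3

Note: HAVING filters groups after aggregation, WHERE filters rows before.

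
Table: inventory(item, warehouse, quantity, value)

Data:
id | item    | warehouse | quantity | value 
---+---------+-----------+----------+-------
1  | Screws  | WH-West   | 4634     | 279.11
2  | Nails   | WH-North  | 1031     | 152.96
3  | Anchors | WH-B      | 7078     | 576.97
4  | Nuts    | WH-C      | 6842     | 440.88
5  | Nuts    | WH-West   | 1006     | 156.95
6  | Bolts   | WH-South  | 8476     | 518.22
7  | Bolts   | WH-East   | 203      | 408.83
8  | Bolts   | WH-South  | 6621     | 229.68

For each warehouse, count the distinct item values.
SELECT warehouse, COUNT(DISTINCT item)
FROM inventory
GROUP BY warehouse

Result:
  WH-B: 1 distinct
  WH-C: 1 distinct
  WH-East: 1 distinct
  WH-North: 1 distinct
  WH-South: 1 distinct
  WH-West: 2 distinct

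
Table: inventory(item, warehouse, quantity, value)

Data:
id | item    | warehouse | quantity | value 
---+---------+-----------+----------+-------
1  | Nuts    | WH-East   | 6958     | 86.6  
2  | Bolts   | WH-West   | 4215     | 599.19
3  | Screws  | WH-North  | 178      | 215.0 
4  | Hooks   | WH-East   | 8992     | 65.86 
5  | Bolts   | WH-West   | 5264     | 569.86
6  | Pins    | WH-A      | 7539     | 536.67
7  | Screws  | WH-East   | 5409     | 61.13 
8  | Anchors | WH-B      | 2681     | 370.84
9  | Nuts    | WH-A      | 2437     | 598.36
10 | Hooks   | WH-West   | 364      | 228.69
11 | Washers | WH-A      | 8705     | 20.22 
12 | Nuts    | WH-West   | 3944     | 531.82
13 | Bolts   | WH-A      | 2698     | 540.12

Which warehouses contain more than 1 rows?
SELECT warehouse, COUNT(*) as cnt
FROM inventory
GROUP BY warehouse
HAVING COUNT(*) > 1

Result:
  WH-A: 4
  WH-East: 3
  WH-West: 4

Note: HAVING filters groups after aggregation, WHERE filters rows before.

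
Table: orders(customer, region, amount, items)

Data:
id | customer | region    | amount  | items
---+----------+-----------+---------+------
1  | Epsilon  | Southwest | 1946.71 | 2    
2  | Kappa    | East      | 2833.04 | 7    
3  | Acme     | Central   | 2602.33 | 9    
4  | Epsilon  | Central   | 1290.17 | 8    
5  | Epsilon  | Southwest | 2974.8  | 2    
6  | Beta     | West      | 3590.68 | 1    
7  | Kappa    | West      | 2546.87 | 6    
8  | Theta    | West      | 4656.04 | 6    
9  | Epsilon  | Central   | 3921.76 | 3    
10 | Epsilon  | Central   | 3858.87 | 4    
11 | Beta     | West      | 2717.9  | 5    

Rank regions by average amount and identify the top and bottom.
SELECT region, AVG(amount)
FROM orders
GROUP BY region
ORDER BY AVG(amount)

All groups:
  Southwest: 2460.76
  East: 2833.04
  Central: 2918.28
  West: 3377.87

Highest: West (3377.87)
Lowest: Southwest (2460.76)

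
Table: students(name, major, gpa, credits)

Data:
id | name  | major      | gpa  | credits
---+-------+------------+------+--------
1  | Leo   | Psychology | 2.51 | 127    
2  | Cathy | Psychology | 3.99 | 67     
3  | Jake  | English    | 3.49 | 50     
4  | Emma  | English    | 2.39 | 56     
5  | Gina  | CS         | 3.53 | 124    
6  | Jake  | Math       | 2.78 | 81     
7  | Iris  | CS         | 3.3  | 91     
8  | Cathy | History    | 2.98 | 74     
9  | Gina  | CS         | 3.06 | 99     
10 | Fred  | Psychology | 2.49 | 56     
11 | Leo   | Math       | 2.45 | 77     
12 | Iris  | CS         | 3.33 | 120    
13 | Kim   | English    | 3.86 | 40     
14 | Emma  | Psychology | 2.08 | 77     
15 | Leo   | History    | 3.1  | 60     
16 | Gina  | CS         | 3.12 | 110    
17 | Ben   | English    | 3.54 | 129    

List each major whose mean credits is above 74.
SELECT major, AVG(credits)
FROM students
GROUP BY major
HAVING AVG(credits) > 74

Result:
  CS: avg=108.80
  Math: avg=79.00
  Psychology: avg=81.75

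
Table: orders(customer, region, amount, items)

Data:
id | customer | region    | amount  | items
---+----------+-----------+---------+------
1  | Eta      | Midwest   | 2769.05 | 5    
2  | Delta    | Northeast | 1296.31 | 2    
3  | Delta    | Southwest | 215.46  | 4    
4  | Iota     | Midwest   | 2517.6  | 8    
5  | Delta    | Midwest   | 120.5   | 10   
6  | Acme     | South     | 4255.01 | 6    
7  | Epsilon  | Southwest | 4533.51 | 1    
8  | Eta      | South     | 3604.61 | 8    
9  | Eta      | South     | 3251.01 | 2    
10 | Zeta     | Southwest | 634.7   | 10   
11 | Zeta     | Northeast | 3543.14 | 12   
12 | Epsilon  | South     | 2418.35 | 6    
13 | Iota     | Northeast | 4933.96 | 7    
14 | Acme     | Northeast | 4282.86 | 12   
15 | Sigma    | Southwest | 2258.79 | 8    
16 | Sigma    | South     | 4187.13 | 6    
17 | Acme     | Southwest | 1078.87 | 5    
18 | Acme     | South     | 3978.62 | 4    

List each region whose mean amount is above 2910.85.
SELECT region, AVG(amount)
FROM orders
GROUP BY region
HAVING AVG(amount) > 2910.85

Result:
  Northeast: avg=3514.07
  South: avg=3615.79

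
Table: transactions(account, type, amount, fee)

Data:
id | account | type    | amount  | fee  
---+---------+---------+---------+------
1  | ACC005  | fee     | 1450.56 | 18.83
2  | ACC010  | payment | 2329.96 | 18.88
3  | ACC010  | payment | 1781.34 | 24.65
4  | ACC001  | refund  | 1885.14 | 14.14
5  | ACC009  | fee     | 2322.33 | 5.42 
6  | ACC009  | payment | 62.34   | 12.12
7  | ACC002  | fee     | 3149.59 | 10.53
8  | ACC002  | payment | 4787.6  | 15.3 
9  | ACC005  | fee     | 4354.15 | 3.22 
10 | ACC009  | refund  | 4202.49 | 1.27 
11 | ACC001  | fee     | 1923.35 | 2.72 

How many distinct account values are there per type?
SELECT type, COUNT(DISTINCT account)
FROM transactions
GROUP BY type

Result:
  fee: 4 distinct
  payment: 3 distinct
  refund: 2 distinct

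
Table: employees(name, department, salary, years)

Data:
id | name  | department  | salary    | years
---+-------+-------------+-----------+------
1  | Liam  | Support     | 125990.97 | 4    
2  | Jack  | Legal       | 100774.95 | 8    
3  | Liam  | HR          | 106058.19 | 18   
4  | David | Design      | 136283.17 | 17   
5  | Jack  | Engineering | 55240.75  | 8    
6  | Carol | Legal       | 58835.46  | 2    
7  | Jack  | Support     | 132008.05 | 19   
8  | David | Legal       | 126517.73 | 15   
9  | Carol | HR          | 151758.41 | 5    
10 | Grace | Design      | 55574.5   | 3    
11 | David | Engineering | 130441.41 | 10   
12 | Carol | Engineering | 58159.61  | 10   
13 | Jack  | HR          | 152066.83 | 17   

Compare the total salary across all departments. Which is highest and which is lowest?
SELECT department, SUM(salary)
FROM employees
GROUP BY department
ORDER BY SUM(salary)

All groups:
  Design: 191857.67
  Engineering: 243841.77
  Support: 257999.02
  Legal: 286128.14
  HR: 409883.43

Highest: HR (409883.43)
Lowest: Design (191857.67)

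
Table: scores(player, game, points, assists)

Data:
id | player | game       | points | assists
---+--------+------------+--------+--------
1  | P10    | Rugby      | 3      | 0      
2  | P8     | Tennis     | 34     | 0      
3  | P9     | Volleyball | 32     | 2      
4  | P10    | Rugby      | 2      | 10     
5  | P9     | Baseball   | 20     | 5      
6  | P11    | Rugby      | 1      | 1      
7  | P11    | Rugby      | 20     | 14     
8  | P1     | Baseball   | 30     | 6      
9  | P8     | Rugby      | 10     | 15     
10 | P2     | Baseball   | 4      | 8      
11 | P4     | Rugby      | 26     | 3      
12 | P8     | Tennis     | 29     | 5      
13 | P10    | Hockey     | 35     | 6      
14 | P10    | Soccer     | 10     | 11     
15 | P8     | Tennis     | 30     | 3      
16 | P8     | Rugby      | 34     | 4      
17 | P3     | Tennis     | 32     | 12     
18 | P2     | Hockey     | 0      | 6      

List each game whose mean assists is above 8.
SELECT game, AVG(assists)
FROM scores
GROUP BY game
HAVING AVG(assists) > 8

Result:
  Soccer: avg=11.00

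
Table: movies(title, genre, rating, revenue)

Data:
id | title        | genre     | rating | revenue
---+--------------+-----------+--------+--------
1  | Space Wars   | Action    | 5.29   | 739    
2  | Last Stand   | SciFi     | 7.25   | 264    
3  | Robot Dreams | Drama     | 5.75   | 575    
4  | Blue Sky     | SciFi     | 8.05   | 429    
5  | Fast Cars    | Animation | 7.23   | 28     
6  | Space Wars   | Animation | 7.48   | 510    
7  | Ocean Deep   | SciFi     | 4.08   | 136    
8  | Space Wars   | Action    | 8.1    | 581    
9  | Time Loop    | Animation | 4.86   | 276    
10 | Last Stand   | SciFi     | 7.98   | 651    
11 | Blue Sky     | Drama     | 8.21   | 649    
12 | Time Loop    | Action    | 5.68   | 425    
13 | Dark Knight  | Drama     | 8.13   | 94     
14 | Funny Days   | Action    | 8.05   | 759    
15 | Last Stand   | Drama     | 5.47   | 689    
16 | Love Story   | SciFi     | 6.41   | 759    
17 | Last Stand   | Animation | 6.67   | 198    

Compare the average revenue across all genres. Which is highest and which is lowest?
SELECT genre, AVG(revenue)
FROM movies
GROUP BY genre
ORDER BY AVG(revenue)

All groups:
  Animation: 253.00
  SciFi: 447.80
  Drama: 501.75
  Action: 626.00

Highest: Action (626.00)
Lowest: Animation (253.00)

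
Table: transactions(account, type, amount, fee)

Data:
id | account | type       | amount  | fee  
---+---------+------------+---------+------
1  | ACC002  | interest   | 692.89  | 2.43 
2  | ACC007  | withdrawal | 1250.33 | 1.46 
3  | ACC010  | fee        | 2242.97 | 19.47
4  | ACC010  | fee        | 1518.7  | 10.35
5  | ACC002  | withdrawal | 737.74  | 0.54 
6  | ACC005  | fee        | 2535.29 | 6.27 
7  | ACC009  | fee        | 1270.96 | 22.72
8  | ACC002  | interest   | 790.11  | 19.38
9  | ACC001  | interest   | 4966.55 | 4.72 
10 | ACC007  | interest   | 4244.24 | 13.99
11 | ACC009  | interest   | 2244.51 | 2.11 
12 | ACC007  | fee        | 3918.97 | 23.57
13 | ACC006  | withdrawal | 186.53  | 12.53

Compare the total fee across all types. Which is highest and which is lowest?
SELECT type, SUM(fee)
FROM transactions
GROUP BY type
ORDER BY SUM(fee)

All groups:
  withdrawal: 14.53
  interest: 42.63
  fee: 82.38

Highest: fee (82.38)
Lowest: withdrawal (14.53)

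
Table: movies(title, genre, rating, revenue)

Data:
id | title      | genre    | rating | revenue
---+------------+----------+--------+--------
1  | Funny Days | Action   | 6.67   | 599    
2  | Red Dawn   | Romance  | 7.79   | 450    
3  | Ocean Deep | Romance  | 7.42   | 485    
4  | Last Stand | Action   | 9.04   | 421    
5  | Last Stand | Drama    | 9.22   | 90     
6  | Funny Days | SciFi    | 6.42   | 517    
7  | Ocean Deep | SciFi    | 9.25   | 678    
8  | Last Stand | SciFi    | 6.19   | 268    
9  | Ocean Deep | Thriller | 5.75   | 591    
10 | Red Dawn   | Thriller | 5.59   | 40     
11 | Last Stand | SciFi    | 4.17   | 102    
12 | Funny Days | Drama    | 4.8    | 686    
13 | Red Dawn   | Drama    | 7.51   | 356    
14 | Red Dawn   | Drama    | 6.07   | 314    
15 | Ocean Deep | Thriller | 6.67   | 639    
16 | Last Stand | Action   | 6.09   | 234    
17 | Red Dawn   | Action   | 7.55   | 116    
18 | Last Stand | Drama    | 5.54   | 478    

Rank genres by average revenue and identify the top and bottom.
SELECT genre, AVG(revenue)
FROM movies
GROUP BY genre
ORDER BY AVG(revenue)

All groups:
  Action: 342.50
  Drama: 384.80
  SciFi: 391.25
  Thriller: 423.33
  Romance: 467.50

Highest: Romance (467.50)
Lowest: Action (342.50)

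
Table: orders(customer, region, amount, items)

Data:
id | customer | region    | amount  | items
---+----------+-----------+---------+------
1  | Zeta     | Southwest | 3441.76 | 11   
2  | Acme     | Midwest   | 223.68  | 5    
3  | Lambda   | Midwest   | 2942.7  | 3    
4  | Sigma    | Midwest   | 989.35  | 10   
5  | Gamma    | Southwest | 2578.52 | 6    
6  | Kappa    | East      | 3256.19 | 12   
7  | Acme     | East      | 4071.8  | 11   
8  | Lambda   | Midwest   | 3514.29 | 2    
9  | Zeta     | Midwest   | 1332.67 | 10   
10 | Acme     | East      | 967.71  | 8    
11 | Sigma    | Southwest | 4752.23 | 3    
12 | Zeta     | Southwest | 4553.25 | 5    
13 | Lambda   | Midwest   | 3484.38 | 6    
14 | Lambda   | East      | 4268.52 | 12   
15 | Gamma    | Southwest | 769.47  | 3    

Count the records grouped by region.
SELECT region, COUNT(*) as count
FROM orders
GROUP BY region

Result:
  East: 4
  Midwest: 6
  Southwest: 5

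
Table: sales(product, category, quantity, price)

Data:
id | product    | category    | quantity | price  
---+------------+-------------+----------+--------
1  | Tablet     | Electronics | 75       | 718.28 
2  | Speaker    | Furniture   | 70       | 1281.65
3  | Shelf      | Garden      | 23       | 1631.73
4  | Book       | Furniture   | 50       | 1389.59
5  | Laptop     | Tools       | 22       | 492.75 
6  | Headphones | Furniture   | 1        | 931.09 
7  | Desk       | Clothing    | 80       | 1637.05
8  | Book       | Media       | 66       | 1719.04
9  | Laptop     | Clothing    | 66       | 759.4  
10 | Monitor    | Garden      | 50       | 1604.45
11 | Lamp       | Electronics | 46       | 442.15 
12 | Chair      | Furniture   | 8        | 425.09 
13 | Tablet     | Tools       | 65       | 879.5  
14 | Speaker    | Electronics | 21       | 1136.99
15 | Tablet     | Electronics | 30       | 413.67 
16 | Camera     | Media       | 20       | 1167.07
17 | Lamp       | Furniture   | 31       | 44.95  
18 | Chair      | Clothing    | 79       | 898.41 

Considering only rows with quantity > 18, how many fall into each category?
SELECT category, COUNT(*)
FROM sales
WHERE quantity > 18
GROUP BY category

Note: WHERE filters rows before grouping.

Result:
  Clothing: 3
  Electronics: 4
  Furniture: 3
  Garden: 2
  Media: 2
  Tools: 2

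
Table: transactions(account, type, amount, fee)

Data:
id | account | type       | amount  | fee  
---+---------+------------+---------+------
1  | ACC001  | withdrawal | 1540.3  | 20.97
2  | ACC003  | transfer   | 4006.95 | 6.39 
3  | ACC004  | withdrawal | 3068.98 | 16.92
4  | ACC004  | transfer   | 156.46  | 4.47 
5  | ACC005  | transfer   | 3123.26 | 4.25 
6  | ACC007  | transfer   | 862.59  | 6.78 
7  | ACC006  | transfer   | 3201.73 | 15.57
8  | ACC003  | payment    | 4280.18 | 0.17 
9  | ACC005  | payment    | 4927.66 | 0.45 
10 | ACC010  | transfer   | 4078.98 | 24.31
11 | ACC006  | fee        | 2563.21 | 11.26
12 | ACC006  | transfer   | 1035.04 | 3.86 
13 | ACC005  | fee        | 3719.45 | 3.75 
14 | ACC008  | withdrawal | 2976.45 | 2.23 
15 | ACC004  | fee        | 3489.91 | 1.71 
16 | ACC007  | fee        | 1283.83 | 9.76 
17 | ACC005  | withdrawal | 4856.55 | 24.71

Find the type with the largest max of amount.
SELECT type, MAX(amount) as val
FROM transactions
GROUP BY type
ORDER BY val DESC
LIMIT 1

Result: payment with max(amount) = 4927.66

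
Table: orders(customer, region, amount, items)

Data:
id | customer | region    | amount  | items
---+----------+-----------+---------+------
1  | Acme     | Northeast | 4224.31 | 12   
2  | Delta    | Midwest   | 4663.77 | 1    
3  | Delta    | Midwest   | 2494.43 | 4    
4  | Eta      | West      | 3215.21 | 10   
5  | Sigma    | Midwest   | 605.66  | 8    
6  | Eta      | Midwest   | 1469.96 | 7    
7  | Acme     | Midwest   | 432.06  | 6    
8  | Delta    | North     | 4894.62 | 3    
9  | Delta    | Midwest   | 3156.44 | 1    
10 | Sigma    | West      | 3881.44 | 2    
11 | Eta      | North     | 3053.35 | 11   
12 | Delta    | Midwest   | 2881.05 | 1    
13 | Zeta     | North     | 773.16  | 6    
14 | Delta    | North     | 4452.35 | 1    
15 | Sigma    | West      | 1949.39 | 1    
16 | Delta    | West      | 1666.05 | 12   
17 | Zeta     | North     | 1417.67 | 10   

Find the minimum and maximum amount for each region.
SELECT region, MIN(amount), MAX(amount)
FROM orders
GROUP BY region

Result:
  Midwest: min=432.06, max=4663.77
  North: min=773.16, max=4894.62
  Northeast: min=4224.31, max=4224.31
  West: min=1666.05, max=3881.44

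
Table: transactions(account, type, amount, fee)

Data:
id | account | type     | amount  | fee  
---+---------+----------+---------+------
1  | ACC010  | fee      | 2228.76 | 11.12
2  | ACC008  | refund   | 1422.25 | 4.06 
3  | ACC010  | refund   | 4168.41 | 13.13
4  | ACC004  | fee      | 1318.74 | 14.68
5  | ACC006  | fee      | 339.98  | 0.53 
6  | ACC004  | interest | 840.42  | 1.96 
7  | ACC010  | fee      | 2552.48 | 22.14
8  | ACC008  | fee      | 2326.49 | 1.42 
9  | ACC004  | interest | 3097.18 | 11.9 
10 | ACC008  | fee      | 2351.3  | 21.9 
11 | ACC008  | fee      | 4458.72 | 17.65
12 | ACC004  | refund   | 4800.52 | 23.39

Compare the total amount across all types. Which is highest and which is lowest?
SELECT type, SUM(amount)
FROM transactions
GROUP BY type
ORDER BY SUM(amount)

All groups:
  interest: 3937.60
  refund: 10391.18
  fee: 15576.47

Highest: fee (15576.47)
Lowest: interest (3937.60)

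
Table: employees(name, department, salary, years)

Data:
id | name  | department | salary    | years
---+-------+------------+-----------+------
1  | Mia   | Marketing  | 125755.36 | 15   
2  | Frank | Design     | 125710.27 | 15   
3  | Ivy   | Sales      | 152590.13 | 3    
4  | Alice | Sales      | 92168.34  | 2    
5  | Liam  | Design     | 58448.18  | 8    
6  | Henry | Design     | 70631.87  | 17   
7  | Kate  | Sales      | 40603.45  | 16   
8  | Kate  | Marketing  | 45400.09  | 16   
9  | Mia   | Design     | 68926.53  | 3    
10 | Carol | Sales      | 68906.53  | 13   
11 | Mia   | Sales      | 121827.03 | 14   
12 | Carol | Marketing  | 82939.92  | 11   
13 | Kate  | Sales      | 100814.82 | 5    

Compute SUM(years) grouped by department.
SELECT department, SUM(years) as result
FROM employees
GROUP BY department

Result:
  Design: 43
  Marketing: 42
  Sales: 53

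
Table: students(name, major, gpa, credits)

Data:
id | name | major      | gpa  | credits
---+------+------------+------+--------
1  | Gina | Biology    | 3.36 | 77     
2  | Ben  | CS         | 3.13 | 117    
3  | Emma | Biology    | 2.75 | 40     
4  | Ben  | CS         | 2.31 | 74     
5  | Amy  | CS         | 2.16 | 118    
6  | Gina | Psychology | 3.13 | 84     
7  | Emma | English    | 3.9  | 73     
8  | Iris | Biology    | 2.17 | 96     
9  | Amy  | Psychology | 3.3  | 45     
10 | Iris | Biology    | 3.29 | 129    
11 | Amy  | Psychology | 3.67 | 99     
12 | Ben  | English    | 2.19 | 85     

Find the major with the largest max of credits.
SELECT major, MAX(credits) as val
FROM students
GROUP BY major
ORDER BY val DESC
LIMIT 1

Result: Biology with max(credits) = 129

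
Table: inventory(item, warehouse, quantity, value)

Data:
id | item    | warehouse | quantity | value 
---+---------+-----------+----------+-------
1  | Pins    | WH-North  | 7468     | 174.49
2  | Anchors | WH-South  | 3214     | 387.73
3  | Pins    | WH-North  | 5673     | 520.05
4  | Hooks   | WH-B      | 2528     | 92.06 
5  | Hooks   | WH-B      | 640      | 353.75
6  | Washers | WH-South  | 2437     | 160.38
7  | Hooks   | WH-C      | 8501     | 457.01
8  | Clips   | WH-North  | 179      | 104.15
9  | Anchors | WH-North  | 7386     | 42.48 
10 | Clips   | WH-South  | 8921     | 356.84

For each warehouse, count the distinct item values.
SELECT warehouse, COUNT(DISTINCT item)
FROM inventory
GROUP BY warehouse

Result:
  WH-B: 1 distinct
  WH-C: 1 distinct
  WH-North: 3 distinct
  WH-South: 3 distinct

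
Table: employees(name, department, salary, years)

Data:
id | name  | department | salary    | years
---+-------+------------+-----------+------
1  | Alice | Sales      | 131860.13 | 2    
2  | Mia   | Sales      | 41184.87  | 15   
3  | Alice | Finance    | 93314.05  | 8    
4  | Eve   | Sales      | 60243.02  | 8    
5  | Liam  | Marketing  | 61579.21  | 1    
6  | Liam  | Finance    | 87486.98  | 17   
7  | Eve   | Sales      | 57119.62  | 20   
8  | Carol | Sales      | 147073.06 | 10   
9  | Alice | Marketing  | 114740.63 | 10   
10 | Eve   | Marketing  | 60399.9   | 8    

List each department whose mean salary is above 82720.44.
SELECT department, AVG(salary)
FROM employees
GROUP BY department
HAVING AVG(salary) > 82720.44

Result:
  Finance: avg=90400.52
  Sales: avg=87496.14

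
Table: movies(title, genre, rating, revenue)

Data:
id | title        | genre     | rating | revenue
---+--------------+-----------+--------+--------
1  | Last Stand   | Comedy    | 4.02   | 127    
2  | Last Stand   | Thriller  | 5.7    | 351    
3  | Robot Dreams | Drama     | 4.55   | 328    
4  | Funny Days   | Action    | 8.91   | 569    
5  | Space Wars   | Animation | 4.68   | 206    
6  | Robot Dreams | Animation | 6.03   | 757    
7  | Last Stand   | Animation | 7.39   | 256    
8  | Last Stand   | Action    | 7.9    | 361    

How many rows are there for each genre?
SELECT genre, COUNT(*) as count
FROM movies
GROUP BY genre

Result:
  Action: 2
  Animation: 3
  Comedy: 1
  Drama: 1
  Thriller: 1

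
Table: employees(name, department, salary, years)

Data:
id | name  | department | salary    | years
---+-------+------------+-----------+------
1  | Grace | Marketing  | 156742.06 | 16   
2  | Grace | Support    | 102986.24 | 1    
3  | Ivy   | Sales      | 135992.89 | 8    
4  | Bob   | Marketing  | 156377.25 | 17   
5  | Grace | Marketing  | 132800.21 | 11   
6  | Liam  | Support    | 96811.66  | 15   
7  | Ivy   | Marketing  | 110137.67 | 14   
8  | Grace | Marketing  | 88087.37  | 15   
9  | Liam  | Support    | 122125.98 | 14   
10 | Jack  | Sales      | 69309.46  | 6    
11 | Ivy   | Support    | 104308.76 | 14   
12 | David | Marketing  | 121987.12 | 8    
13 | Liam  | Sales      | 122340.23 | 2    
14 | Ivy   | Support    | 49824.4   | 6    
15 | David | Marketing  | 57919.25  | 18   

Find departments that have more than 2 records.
SELECT department, COUNT(*) as cnt
FROM employees
GROUP BY department
HAVING COUNT(*) > 2

Result:
  Marketing: 7
  Sales: 3
  Support: 5

Note: HAVING filters groups after aggregation, WHERE filters rows before.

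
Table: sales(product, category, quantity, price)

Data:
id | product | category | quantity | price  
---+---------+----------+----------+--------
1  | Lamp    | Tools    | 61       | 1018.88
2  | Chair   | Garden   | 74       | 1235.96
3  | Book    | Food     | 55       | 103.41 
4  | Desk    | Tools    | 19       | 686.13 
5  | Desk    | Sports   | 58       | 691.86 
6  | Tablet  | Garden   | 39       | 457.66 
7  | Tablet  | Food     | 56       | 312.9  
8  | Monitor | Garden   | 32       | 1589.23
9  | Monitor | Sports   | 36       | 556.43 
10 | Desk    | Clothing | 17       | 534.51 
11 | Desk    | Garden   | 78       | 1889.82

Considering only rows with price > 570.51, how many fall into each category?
SELECT category, COUNT(*)
FROM sales
WHERE price > 570.51
GROUP BY category

Note: WHERE filters rows before grouping.

Result:
  Garden: 3
  Sports: 1
  Tools: 2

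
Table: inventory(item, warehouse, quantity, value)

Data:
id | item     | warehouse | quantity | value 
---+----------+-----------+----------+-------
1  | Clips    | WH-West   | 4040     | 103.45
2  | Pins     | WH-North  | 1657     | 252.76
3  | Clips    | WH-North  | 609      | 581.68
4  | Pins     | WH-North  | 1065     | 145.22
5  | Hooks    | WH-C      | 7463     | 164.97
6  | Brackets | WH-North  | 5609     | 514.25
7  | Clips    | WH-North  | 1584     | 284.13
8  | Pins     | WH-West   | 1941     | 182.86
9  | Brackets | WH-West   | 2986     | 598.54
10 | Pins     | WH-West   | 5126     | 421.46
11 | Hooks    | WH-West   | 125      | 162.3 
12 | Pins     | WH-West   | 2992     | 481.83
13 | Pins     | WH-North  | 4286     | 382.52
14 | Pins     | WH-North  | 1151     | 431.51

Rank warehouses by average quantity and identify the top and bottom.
SELECT warehouse, AVG(quantity)
FROM inventory
GROUP BY warehouse
ORDER BY AVG(quantity)

All groups:
  WH-North: 2280.14
  WH-West: 2868.33
  WH-C: 7463.00

Highest: WH-C (7463.00)
Lowest: WH-North (2280.14)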